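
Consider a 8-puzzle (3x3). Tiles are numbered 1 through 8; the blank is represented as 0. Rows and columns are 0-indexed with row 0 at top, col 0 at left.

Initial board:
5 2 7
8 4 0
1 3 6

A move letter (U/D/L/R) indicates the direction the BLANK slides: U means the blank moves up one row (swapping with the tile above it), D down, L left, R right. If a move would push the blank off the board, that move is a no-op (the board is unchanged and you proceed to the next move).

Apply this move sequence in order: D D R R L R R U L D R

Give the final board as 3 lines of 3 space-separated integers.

After move 1 (D):
5 2 7
8 4 6
1 3 0

After move 2 (D):
5 2 7
8 4 6
1 3 0

After move 3 (R):
5 2 7
8 4 6
1 3 0

After move 4 (R):
5 2 7
8 4 6
1 3 0

After move 5 (L):
5 2 7
8 4 6
1 0 3

After move 6 (R):
5 2 7
8 4 6
1 3 0

After move 7 (R):
5 2 7
8 4 6
1 3 0

After move 8 (U):
5 2 7
8 4 0
1 3 6

After move 9 (L):
5 2 7
8 0 4
1 3 6

After move 10 (D):
5 2 7
8 3 4
1 0 6

After move 11 (R):
5 2 7
8 3 4
1 6 0

Answer: 5 2 7
8 3 4
1 6 0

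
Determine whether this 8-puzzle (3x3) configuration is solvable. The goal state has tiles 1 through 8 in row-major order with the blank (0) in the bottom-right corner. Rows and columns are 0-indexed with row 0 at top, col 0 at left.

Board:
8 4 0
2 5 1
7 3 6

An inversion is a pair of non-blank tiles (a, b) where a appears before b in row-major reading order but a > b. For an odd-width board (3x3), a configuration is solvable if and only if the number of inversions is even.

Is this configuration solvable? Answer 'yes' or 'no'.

Inversions (pairs i<j in row-major order where tile[i] > tile[j] > 0): 15
15 is odd, so the puzzle is not solvable.

Answer: no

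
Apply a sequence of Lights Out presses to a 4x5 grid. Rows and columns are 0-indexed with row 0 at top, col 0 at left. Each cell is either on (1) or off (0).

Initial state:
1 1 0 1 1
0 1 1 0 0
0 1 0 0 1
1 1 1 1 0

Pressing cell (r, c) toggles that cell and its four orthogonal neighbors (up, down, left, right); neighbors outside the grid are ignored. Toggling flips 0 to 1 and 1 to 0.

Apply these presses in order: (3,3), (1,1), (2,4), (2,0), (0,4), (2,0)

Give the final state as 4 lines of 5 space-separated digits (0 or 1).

Answer: 1 0 0 0 0
1 0 0 0 0
0 0 0 0 0
1 1 0 0 0

Derivation:
After press 1 at (3,3):
1 1 0 1 1
0 1 1 0 0
0 1 0 1 1
1 1 0 0 1

After press 2 at (1,1):
1 0 0 1 1
1 0 0 0 0
0 0 0 1 1
1 1 0 0 1

After press 3 at (2,4):
1 0 0 1 1
1 0 0 0 1
0 0 0 0 0
1 1 0 0 0

After press 4 at (2,0):
1 0 0 1 1
0 0 0 0 1
1 1 0 0 0
0 1 0 0 0

After press 5 at (0,4):
1 0 0 0 0
0 0 0 0 0
1 1 0 0 0
0 1 0 0 0

After press 6 at (2,0):
1 0 0 0 0
1 0 0 0 0
0 0 0 0 0
1 1 0 0 0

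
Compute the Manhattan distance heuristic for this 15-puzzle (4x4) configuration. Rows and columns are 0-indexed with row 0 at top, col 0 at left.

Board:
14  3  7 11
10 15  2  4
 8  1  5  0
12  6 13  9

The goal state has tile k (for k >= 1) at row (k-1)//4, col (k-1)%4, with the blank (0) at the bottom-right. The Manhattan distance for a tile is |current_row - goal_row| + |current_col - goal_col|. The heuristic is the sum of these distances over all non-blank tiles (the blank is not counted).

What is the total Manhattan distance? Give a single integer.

Answer: 39

Derivation:
Tile 14: at (0,0), goal (3,1), distance |0-3|+|0-1| = 4
Tile 3: at (0,1), goal (0,2), distance |0-0|+|1-2| = 1
Tile 7: at (0,2), goal (1,2), distance |0-1|+|2-2| = 1
Tile 11: at (0,3), goal (2,2), distance |0-2|+|3-2| = 3
Tile 10: at (1,0), goal (2,1), distance |1-2|+|0-1| = 2
Tile 15: at (1,1), goal (3,2), distance |1-3|+|1-2| = 3
Tile 2: at (1,2), goal (0,1), distance |1-0|+|2-1| = 2
Tile 4: at (1,3), goal (0,3), distance |1-0|+|3-3| = 1
Tile 8: at (2,0), goal (1,3), distance |2-1|+|0-3| = 4
Tile 1: at (2,1), goal (0,0), distance |2-0|+|1-0| = 3
Tile 5: at (2,2), goal (1,0), distance |2-1|+|2-0| = 3
Tile 12: at (3,0), goal (2,3), distance |3-2|+|0-3| = 4
Tile 6: at (3,1), goal (1,1), distance |3-1|+|1-1| = 2
Tile 13: at (3,2), goal (3,0), distance |3-3|+|2-0| = 2
Tile 9: at (3,3), goal (2,0), distance |3-2|+|3-0| = 4
Sum: 4 + 1 + 1 + 3 + 2 + 3 + 2 + 1 + 4 + 3 + 3 + 4 + 2 + 2 + 4 = 39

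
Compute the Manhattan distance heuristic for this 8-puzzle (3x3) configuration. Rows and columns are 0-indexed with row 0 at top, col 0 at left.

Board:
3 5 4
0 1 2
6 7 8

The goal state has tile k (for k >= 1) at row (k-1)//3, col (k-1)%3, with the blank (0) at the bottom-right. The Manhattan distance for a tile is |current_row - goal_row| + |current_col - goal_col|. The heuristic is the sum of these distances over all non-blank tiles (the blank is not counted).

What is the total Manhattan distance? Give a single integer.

Answer: 15

Derivation:
Tile 3: (0,0)->(0,2) = 2
Tile 5: (0,1)->(1,1) = 1
Tile 4: (0,2)->(1,0) = 3
Tile 1: (1,1)->(0,0) = 2
Tile 2: (1,2)->(0,1) = 2
Tile 6: (2,0)->(1,2) = 3
Tile 7: (2,1)->(2,0) = 1
Tile 8: (2,2)->(2,1) = 1
Sum: 2 + 1 + 3 + 2 + 2 + 3 + 1 + 1 = 15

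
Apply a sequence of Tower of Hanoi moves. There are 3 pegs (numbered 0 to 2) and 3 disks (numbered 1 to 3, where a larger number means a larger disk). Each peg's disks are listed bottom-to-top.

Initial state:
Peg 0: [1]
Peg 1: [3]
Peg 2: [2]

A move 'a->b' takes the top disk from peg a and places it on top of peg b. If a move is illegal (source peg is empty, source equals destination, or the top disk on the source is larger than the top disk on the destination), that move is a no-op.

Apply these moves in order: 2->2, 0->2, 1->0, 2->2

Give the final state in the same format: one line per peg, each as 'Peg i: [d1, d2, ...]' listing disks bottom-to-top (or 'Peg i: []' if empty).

After move 1 (2->2):
Peg 0: [1]
Peg 1: [3]
Peg 2: [2]

After move 2 (0->2):
Peg 0: []
Peg 1: [3]
Peg 2: [2, 1]

After move 3 (1->0):
Peg 0: [3]
Peg 1: []
Peg 2: [2, 1]

After move 4 (2->2):
Peg 0: [3]
Peg 1: []
Peg 2: [2, 1]

Answer: Peg 0: [3]
Peg 1: []
Peg 2: [2, 1]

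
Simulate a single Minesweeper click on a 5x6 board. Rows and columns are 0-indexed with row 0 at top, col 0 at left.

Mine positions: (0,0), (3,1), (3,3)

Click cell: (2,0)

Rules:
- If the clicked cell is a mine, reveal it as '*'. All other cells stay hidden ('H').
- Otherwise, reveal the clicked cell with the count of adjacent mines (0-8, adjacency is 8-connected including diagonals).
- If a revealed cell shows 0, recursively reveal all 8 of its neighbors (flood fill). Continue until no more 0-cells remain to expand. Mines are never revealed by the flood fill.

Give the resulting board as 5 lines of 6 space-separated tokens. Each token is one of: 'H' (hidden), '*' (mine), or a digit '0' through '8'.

H H H H H H
H H H H H H
1 H H H H H
H H H H H H
H H H H H H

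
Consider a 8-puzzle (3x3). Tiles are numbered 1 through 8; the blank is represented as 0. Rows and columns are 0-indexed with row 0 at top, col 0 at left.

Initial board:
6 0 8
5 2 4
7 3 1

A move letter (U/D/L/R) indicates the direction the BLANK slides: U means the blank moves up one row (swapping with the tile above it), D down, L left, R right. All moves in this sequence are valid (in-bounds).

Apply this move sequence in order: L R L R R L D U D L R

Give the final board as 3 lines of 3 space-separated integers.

Answer: 6 2 8
5 0 4
7 3 1

Derivation:
After move 1 (L):
0 6 8
5 2 4
7 3 1

After move 2 (R):
6 0 8
5 2 4
7 3 1

After move 3 (L):
0 6 8
5 2 4
7 3 1

After move 4 (R):
6 0 8
5 2 4
7 3 1

After move 5 (R):
6 8 0
5 2 4
7 3 1

After move 6 (L):
6 0 8
5 2 4
7 3 1

After move 7 (D):
6 2 8
5 0 4
7 3 1

After move 8 (U):
6 0 8
5 2 4
7 3 1

After move 9 (D):
6 2 8
5 0 4
7 3 1

After move 10 (L):
6 2 8
0 5 4
7 3 1

After move 11 (R):
6 2 8
5 0 4
7 3 1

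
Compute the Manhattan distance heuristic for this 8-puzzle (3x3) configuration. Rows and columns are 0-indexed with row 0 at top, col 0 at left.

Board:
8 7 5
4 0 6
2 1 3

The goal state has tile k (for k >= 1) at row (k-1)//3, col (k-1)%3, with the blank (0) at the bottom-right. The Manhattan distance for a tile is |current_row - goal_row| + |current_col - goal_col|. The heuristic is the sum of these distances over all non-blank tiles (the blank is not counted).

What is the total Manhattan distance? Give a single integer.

Tile 8: (0,0)->(2,1) = 3
Tile 7: (0,1)->(2,0) = 3
Tile 5: (0,2)->(1,1) = 2
Tile 4: (1,0)->(1,0) = 0
Tile 6: (1,2)->(1,2) = 0
Tile 2: (2,0)->(0,1) = 3
Tile 1: (2,1)->(0,0) = 3
Tile 3: (2,2)->(0,2) = 2
Sum: 3 + 3 + 2 + 0 + 0 + 3 + 3 + 2 = 16

Answer: 16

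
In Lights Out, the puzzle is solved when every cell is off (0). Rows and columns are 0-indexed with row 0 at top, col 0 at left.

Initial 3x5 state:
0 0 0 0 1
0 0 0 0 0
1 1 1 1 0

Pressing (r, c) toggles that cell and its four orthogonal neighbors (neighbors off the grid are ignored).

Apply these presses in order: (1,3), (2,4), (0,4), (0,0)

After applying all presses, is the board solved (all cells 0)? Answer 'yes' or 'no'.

Answer: no

Derivation:
After press 1 at (1,3):
0 0 0 1 1
0 0 1 1 1
1 1 1 0 0

After press 2 at (2,4):
0 0 0 1 1
0 0 1 1 0
1 1 1 1 1

After press 3 at (0,4):
0 0 0 0 0
0 0 1 1 1
1 1 1 1 1

After press 4 at (0,0):
1 1 0 0 0
1 0 1 1 1
1 1 1 1 1

Lights still on: 11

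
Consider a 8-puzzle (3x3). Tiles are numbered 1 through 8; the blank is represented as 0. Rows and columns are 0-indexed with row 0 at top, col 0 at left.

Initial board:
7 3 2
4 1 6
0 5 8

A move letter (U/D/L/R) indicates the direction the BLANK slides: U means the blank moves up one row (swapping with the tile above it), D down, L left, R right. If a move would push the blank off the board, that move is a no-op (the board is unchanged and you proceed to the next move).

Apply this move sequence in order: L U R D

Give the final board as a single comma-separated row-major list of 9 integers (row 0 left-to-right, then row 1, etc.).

Answer: 7, 3, 2, 1, 5, 6, 4, 0, 8

Derivation:
After move 1 (L):
7 3 2
4 1 6
0 5 8

After move 2 (U):
7 3 2
0 1 6
4 5 8

After move 3 (R):
7 3 2
1 0 6
4 5 8

After move 4 (D):
7 3 2
1 5 6
4 0 8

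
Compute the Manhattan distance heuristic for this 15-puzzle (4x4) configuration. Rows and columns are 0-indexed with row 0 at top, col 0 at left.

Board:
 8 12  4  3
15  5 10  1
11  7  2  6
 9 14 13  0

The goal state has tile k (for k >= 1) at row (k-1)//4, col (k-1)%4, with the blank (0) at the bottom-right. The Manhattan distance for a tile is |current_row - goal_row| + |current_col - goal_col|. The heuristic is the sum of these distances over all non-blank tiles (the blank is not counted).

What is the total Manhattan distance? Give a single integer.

Answer: 34

Derivation:
Tile 8: (0,0)->(1,3) = 4
Tile 12: (0,1)->(2,3) = 4
Tile 4: (0,2)->(0,3) = 1
Tile 3: (0,3)->(0,2) = 1
Tile 15: (1,0)->(3,2) = 4
Tile 5: (1,1)->(1,0) = 1
Tile 10: (1,2)->(2,1) = 2
Tile 1: (1,3)->(0,0) = 4
Tile 11: (2,0)->(2,2) = 2
Tile 7: (2,1)->(1,2) = 2
Tile 2: (2,2)->(0,1) = 3
Tile 6: (2,3)->(1,1) = 3
Tile 9: (3,0)->(2,0) = 1
Tile 14: (3,1)->(3,1) = 0
Tile 13: (3,2)->(3,0) = 2
Sum: 4 + 4 + 1 + 1 + 4 + 1 + 2 + 4 + 2 + 2 + 3 + 3 + 1 + 0 + 2 = 34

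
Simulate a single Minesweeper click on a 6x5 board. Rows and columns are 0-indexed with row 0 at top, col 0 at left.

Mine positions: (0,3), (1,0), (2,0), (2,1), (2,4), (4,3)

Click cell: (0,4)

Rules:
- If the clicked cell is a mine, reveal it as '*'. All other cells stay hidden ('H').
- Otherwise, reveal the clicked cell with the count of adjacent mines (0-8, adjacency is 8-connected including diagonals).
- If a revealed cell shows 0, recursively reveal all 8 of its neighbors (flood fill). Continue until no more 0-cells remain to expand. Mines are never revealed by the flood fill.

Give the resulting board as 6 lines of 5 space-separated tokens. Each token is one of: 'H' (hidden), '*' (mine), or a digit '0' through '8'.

H H H H 1
H H H H H
H H H H H
H H H H H
H H H H H
H H H H H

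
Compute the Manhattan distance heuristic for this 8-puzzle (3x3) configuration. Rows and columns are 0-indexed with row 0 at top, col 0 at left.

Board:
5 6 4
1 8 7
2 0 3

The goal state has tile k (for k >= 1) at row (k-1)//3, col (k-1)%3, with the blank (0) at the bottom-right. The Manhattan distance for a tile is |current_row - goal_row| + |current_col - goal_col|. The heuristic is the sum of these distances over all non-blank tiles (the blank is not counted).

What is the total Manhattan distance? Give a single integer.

Tile 5: (0,0)->(1,1) = 2
Tile 6: (0,1)->(1,2) = 2
Tile 4: (0,2)->(1,0) = 3
Tile 1: (1,0)->(0,0) = 1
Tile 8: (1,1)->(2,1) = 1
Tile 7: (1,2)->(2,0) = 3
Tile 2: (2,0)->(0,1) = 3
Tile 3: (2,2)->(0,2) = 2
Sum: 2 + 2 + 3 + 1 + 1 + 3 + 3 + 2 = 17

Answer: 17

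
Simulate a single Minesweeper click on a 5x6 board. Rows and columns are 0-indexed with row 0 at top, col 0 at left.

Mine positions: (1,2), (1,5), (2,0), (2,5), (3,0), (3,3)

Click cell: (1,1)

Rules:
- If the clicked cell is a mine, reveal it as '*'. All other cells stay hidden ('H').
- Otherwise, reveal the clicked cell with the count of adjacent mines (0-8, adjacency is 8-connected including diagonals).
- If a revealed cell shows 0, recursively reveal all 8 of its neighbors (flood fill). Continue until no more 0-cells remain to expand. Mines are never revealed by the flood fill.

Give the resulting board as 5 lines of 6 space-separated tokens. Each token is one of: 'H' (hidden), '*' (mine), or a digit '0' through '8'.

H H H H H H
H 2 H H H H
H H H H H H
H H H H H H
H H H H H H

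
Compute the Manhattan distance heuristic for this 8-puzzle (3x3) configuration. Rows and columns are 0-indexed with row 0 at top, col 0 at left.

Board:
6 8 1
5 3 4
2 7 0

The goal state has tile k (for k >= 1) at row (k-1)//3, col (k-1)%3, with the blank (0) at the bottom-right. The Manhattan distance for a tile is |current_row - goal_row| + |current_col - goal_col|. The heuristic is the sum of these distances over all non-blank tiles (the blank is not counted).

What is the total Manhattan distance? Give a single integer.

Answer: 16

Derivation:
Tile 6: at (0,0), goal (1,2), distance |0-1|+|0-2| = 3
Tile 8: at (0,1), goal (2,1), distance |0-2|+|1-1| = 2
Tile 1: at (0,2), goal (0,0), distance |0-0|+|2-0| = 2
Tile 5: at (1,0), goal (1,1), distance |1-1|+|0-1| = 1
Tile 3: at (1,1), goal (0,2), distance |1-0|+|1-2| = 2
Tile 4: at (1,2), goal (1,0), distance |1-1|+|2-0| = 2
Tile 2: at (2,0), goal (0,1), distance |2-0|+|0-1| = 3
Tile 7: at (2,1), goal (2,0), distance |2-2|+|1-0| = 1
Sum: 3 + 2 + 2 + 1 + 2 + 2 + 3 + 1 = 16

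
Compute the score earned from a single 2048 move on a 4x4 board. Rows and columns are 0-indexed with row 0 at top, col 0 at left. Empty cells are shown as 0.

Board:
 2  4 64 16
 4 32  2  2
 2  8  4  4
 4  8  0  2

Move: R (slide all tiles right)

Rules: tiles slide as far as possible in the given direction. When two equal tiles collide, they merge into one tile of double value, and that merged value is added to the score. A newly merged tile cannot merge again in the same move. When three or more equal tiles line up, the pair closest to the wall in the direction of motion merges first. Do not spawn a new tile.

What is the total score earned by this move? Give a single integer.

Answer: 12

Derivation:
Slide right:
row 0: [2, 4, 64, 16] -> [2, 4, 64, 16]  score +0 (running 0)
row 1: [4, 32, 2, 2] -> [0, 4, 32, 4]  score +4 (running 4)
row 2: [2, 8, 4, 4] -> [0, 2, 8, 8]  score +8 (running 12)
row 3: [4, 8, 0, 2] -> [0, 4, 8, 2]  score +0 (running 12)
Board after move:
 2  4 64 16
 0  4 32  4
 0  2  8  8
 0  4  8  2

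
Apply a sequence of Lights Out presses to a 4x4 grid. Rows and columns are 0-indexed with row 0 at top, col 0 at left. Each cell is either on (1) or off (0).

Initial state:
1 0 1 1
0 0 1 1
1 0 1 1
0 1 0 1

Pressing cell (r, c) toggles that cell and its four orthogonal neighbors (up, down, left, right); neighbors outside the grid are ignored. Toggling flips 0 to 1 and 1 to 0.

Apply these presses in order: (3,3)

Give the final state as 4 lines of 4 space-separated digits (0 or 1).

After press 1 at (3,3):
1 0 1 1
0 0 1 1
1 0 1 0
0 1 1 0

Answer: 1 0 1 1
0 0 1 1
1 0 1 0
0 1 1 0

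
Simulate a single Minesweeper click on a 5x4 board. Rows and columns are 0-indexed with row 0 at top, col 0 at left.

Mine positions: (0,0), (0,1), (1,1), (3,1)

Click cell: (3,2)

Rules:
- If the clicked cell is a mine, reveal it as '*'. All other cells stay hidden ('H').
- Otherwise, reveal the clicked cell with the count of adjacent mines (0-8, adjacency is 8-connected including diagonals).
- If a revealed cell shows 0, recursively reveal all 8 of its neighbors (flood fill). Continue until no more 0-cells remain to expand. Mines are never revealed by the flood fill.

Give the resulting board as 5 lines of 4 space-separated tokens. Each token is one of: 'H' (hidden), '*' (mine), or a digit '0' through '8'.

H H H H
H H H H
H H H H
H H 1 H
H H H H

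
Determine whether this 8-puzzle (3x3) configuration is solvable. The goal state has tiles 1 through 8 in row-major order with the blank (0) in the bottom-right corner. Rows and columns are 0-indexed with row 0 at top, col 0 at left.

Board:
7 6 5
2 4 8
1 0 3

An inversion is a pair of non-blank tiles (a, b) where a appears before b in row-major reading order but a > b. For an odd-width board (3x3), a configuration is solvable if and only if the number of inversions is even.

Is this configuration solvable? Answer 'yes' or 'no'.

Inversions (pairs i<j in row-major order where tile[i] > tile[j] > 0): 20
20 is even, so the puzzle is solvable.

Answer: yes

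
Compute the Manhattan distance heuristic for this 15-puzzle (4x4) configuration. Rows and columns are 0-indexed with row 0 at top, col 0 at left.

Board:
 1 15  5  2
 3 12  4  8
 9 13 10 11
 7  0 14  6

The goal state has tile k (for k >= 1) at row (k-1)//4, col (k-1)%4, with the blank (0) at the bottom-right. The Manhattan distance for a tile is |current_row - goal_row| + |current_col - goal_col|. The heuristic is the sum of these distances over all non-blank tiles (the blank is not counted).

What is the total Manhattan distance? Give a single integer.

Tile 1: at (0,0), goal (0,0), distance |0-0|+|0-0| = 0
Tile 15: at (0,1), goal (3,2), distance |0-3|+|1-2| = 4
Tile 5: at (0,2), goal (1,0), distance |0-1|+|2-0| = 3
Tile 2: at (0,3), goal (0,1), distance |0-0|+|3-1| = 2
Tile 3: at (1,0), goal (0,2), distance |1-0|+|0-2| = 3
Tile 12: at (1,1), goal (2,3), distance |1-2|+|1-3| = 3
Tile 4: at (1,2), goal (0,3), distance |1-0|+|2-3| = 2
Tile 8: at (1,3), goal (1,3), distance |1-1|+|3-3| = 0
Tile 9: at (2,0), goal (2,0), distance |2-2|+|0-0| = 0
Tile 13: at (2,1), goal (3,0), distance |2-3|+|1-0| = 2
Tile 10: at (2,2), goal (2,1), distance |2-2|+|2-1| = 1
Tile 11: at (2,3), goal (2,2), distance |2-2|+|3-2| = 1
Tile 7: at (3,0), goal (1,2), distance |3-1|+|0-2| = 4
Tile 14: at (3,2), goal (3,1), distance |3-3|+|2-1| = 1
Tile 6: at (3,3), goal (1,1), distance |3-1|+|3-1| = 4
Sum: 0 + 4 + 3 + 2 + 3 + 3 + 2 + 0 + 0 + 2 + 1 + 1 + 4 + 1 + 4 = 30

Answer: 30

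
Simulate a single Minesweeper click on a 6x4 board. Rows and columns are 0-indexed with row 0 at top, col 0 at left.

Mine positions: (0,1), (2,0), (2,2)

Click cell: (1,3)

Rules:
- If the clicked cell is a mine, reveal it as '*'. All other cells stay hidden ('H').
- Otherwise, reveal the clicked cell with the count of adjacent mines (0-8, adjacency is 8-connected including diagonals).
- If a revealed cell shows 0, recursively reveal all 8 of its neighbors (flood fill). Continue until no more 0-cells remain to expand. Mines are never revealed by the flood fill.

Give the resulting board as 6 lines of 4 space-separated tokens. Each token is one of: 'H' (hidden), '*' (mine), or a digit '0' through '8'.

H H H H
H H H 1
H H H H
H H H H
H H H H
H H H H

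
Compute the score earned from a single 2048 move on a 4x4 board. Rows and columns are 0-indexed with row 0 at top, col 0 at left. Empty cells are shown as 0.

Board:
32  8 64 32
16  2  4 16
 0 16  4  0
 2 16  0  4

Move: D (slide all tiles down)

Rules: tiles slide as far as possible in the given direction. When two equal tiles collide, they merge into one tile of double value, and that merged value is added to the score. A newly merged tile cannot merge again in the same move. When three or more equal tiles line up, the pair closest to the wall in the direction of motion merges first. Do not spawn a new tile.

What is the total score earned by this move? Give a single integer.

Slide down:
col 0: [32, 16, 0, 2] -> [0, 32, 16, 2]  score +0 (running 0)
col 1: [8, 2, 16, 16] -> [0, 8, 2, 32]  score +32 (running 32)
col 2: [64, 4, 4, 0] -> [0, 0, 64, 8]  score +8 (running 40)
col 3: [32, 16, 0, 4] -> [0, 32, 16, 4]  score +0 (running 40)
Board after move:
 0  0  0  0
32  8  0 32
16  2 64 16
 2 32  8  4

Answer: 40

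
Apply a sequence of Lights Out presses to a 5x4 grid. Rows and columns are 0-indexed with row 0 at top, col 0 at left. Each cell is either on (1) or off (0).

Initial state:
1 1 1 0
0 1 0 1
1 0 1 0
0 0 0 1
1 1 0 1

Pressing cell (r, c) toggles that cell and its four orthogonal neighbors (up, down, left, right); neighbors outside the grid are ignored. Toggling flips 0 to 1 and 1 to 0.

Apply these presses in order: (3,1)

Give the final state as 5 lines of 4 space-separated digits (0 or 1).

Answer: 1 1 1 0
0 1 0 1
1 1 1 0
1 1 1 1
1 0 0 1

Derivation:
After press 1 at (3,1):
1 1 1 0
0 1 0 1
1 1 1 0
1 1 1 1
1 0 0 1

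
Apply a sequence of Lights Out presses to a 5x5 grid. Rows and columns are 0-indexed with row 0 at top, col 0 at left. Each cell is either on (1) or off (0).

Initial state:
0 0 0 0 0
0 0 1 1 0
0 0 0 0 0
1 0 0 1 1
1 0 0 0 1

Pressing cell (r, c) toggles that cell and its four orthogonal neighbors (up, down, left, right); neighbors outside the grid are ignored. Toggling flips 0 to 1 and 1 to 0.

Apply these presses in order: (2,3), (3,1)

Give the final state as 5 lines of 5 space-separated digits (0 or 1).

Answer: 0 0 0 0 0
0 0 1 0 0
0 1 1 1 1
0 1 1 0 1
1 1 0 0 1

Derivation:
After press 1 at (2,3):
0 0 0 0 0
0 0 1 0 0
0 0 1 1 1
1 0 0 0 1
1 0 0 0 1

After press 2 at (3,1):
0 0 0 0 0
0 0 1 0 0
0 1 1 1 1
0 1 1 0 1
1 1 0 0 1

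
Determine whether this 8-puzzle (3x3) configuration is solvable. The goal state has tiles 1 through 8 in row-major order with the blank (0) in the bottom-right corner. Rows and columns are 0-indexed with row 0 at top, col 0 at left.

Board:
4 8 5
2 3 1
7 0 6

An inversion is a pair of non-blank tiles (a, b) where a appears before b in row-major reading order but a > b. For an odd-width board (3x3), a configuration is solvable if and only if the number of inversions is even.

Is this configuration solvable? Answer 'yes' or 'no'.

Inversions (pairs i<j in row-major order where tile[i] > tile[j] > 0): 15
15 is odd, so the puzzle is not solvable.

Answer: no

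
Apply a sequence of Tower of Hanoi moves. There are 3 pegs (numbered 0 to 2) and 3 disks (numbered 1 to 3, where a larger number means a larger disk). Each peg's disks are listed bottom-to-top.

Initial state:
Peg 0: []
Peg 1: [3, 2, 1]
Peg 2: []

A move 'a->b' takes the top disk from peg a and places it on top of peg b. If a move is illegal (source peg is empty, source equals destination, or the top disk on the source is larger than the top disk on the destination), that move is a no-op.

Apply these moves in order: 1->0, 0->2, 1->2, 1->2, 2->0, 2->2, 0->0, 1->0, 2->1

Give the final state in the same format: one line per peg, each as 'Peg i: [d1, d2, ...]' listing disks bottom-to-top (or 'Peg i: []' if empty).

After move 1 (1->0):
Peg 0: [1]
Peg 1: [3, 2]
Peg 2: []

After move 2 (0->2):
Peg 0: []
Peg 1: [3, 2]
Peg 2: [1]

After move 3 (1->2):
Peg 0: []
Peg 1: [3, 2]
Peg 2: [1]

After move 4 (1->2):
Peg 0: []
Peg 1: [3, 2]
Peg 2: [1]

After move 5 (2->0):
Peg 0: [1]
Peg 1: [3, 2]
Peg 2: []

After move 6 (2->2):
Peg 0: [1]
Peg 1: [3, 2]
Peg 2: []

After move 7 (0->0):
Peg 0: [1]
Peg 1: [3, 2]
Peg 2: []

After move 8 (1->0):
Peg 0: [1]
Peg 1: [3, 2]
Peg 2: []

After move 9 (2->1):
Peg 0: [1]
Peg 1: [3, 2]
Peg 2: []

Answer: Peg 0: [1]
Peg 1: [3, 2]
Peg 2: []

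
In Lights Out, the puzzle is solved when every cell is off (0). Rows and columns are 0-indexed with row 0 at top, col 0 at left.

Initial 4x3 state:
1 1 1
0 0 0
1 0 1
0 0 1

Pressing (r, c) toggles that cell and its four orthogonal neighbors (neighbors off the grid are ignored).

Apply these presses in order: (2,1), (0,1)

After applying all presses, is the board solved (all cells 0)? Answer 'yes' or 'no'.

Answer: no

Derivation:
After press 1 at (2,1):
1 1 1
0 1 0
0 1 0
0 1 1

After press 2 at (0,1):
0 0 0
0 0 0
0 1 0
0 1 1

Lights still on: 3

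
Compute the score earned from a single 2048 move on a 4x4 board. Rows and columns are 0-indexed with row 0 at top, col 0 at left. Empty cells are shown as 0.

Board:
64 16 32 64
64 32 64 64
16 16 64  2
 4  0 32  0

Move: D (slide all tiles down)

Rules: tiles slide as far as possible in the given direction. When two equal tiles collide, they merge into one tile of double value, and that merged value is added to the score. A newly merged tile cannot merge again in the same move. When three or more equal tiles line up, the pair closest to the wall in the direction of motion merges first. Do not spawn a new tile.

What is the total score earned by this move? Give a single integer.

Answer: 384

Derivation:
Slide down:
col 0: [64, 64, 16, 4] -> [0, 128, 16, 4]  score +128 (running 128)
col 1: [16, 32, 16, 0] -> [0, 16, 32, 16]  score +0 (running 128)
col 2: [32, 64, 64, 32] -> [0, 32, 128, 32]  score +128 (running 256)
col 3: [64, 64, 2, 0] -> [0, 0, 128, 2]  score +128 (running 384)
Board after move:
  0   0   0   0
128  16  32   0
 16  32 128 128
  4  16  32   2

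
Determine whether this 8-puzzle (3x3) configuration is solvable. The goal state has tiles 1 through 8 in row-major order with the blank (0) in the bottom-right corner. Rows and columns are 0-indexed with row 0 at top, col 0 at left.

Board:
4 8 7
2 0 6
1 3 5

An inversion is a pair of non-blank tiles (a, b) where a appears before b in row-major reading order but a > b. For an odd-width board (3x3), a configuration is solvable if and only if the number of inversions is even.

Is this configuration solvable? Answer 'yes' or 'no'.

Answer: yes

Derivation:
Inversions (pairs i<j in row-major order where tile[i] > tile[j] > 0): 18
18 is even, so the puzzle is solvable.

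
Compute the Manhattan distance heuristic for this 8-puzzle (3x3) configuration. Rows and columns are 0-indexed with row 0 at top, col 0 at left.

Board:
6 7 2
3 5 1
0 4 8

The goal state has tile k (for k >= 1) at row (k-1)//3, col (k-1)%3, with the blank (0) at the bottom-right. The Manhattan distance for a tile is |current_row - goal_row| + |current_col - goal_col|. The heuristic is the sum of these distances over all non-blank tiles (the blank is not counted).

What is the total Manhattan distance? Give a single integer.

Answer: 16

Derivation:
Tile 6: (0,0)->(1,2) = 3
Tile 7: (0,1)->(2,0) = 3
Tile 2: (0,2)->(0,1) = 1
Tile 3: (1,0)->(0,2) = 3
Tile 5: (1,1)->(1,1) = 0
Tile 1: (1,2)->(0,0) = 3
Tile 4: (2,1)->(1,0) = 2
Tile 8: (2,2)->(2,1) = 1
Sum: 3 + 3 + 1 + 3 + 0 + 3 + 2 + 1 = 16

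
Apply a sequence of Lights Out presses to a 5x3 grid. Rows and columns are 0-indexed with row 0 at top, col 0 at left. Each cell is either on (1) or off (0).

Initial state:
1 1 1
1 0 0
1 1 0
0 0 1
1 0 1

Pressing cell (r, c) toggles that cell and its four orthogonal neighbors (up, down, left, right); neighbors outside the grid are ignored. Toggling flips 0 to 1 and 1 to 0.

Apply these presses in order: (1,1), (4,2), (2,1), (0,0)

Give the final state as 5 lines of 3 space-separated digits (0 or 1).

Answer: 0 1 1
1 0 1
0 1 1
0 1 0
1 1 0

Derivation:
After press 1 at (1,1):
1 0 1
0 1 1
1 0 0
0 0 1
1 0 1

After press 2 at (4,2):
1 0 1
0 1 1
1 0 0
0 0 0
1 1 0

After press 3 at (2,1):
1 0 1
0 0 1
0 1 1
0 1 0
1 1 0

After press 4 at (0,0):
0 1 1
1 0 1
0 1 1
0 1 0
1 1 0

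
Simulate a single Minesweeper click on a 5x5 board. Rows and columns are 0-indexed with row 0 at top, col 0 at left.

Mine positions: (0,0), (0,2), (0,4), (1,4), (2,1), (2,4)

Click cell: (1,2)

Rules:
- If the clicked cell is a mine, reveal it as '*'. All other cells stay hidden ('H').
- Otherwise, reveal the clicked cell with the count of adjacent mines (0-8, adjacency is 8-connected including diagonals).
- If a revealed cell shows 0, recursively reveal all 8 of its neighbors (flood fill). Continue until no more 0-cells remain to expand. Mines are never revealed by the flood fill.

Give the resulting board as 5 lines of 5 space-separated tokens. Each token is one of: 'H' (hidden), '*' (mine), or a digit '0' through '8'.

H H H H H
H H 2 H H
H H H H H
H H H H H
H H H H H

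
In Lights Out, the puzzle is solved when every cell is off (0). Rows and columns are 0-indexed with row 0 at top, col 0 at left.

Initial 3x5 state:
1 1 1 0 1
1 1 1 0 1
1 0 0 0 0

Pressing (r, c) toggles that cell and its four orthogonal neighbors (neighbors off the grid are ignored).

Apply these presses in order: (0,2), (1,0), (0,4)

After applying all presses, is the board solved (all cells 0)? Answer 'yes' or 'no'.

Answer: yes

Derivation:
After press 1 at (0,2):
1 0 0 1 1
1 1 0 0 1
1 0 0 0 0

After press 2 at (1,0):
0 0 0 1 1
0 0 0 0 1
0 0 0 0 0

After press 3 at (0,4):
0 0 0 0 0
0 0 0 0 0
0 0 0 0 0

Lights still on: 0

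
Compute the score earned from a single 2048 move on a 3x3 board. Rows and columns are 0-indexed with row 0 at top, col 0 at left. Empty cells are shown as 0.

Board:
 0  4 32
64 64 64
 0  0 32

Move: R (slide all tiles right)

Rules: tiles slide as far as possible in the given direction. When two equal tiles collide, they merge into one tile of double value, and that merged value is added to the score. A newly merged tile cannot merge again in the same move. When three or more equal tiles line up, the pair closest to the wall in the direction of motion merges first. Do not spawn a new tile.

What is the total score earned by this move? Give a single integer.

Slide right:
row 0: [0, 4, 32] -> [0, 4, 32]  score +0 (running 0)
row 1: [64, 64, 64] -> [0, 64, 128]  score +128 (running 128)
row 2: [0, 0, 32] -> [0, 0, 32]  score +0 (running 128)
Board after move:
  0   4  32
  0  64 128
  0   0  32

Answer: 128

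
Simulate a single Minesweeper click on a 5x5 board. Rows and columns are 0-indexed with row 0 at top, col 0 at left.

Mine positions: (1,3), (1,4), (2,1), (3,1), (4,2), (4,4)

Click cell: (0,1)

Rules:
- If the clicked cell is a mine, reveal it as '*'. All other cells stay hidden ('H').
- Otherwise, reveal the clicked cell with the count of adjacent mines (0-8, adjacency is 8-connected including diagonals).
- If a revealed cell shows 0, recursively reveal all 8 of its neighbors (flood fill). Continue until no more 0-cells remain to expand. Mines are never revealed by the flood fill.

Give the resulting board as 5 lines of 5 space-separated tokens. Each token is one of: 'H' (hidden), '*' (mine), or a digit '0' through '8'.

0 0 1 H H
1 1 2 H H
H H H H H
H H H H H
H H H H H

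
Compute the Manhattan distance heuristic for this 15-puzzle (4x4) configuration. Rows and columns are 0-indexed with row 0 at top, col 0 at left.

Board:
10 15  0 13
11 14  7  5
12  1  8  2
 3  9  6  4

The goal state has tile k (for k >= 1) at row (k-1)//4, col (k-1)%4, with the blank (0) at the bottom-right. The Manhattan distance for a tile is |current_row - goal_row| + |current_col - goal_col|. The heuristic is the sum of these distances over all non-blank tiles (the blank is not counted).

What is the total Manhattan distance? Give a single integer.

Answer: 46

Derivation:
Tile 10: at (0,0), goal (2,1), distance |0-2|+|0-1| = 3
Tile 15: at (0,1), goal (3,2), distance |0-3|+|1-2| = 4
Tile 13: at (0,3), goal (3,0), distance |0-3|+|3-0| = 6
Tile 11: at (1,0), goal (2,2), distance |1-2|+|0-2| = 3
Tile 14: at (1,1), goal (3,1), distance |1-3|+|1-1| = 2
Tile 7: at (1,2), goal (1,2), distance |1-1|+|2-2| = 0
Tile 5: at (1,3), goal (1,0), distance |1-1|+|3-0| = 3
Tile 12: at (2,0), goal (2,3), distance |2-2|+|0-3| = 3
Tile 1: at (2,1), goal (0,0), distance |2-0|+|1-0| = 3
Tile 8: at (2,2), goal (1,3), distance |2-1|+|2-3| = 2
Tile 2: at (2,3), goal (0,1), distance |2-0|+|3-1| = 4
Tile 3: at (3,0), goal (0,2), distance |3-0|+|0-2| = 5
Tile 9: at (3,1), goal (2,0), distance |3-2|+|1-0| = 2
Tile 6: at (3,2), goal (1,1), distance |3-1|+|2-1| = 3
Tile 4: at (3,3), goal (0,3), distance |3-0|+|3-3| = 3
Sum: 3 + 4 + 6 + 3 + 2 + 0 + 3 + 3 + 3 + 2 + 4 + 5 + 2 + 3 + 3 = 46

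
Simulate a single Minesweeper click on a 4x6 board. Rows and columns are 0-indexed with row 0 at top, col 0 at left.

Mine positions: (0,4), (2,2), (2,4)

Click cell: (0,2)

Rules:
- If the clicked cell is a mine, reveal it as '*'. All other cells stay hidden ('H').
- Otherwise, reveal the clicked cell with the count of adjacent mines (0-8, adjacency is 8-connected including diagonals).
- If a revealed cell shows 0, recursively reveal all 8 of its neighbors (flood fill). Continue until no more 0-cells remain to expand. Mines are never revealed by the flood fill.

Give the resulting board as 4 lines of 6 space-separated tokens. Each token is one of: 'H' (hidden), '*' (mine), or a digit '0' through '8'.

0 0 0 1 H H
0 1 1 3 H H
0 1 H H H H
0 1 H H H H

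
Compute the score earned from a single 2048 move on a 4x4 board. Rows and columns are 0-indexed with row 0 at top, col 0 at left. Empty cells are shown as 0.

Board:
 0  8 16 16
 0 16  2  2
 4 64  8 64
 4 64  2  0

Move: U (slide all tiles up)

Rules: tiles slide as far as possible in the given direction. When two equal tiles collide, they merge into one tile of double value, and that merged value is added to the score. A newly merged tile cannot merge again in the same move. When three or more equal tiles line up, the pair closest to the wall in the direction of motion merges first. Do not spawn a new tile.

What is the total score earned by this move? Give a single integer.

Slide up:
col 0: [0, 0, 4, 4] -> [8, 0, 0, 0]  score +8 (running 8)
col 1: [8, 16, 64, 64] -> [8, 16, 128, 0]  score +128 (running 136)
col 2: [16, 2, 8, 2] -> [16, 2, 8, 2]  score +0 (running 136)
col 3: [16, 2, 64, 0] -> [16, 2, 64, 0]  score +0 (running 136)
Board after move:
  8   8  16  16
  0  16   2   2
  0 128   8  64
  0   0   2   0

Answer: 136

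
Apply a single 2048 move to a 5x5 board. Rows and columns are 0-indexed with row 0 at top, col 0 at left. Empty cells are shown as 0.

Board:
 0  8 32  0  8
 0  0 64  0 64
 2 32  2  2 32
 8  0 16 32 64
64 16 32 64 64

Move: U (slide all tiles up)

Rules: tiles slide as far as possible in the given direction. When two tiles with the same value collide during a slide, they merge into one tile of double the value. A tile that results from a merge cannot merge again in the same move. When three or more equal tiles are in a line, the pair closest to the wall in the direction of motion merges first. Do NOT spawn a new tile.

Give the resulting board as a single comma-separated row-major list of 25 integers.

Slide up:
col 0: [0, 0, 2, 8, 64] -> [2, 8, 64, 0, 0]
col 1: [8, 0, 32, 0, 16] -> [8, 32, 16, 0, 0]
col 2: [32, 64, 2, 16, 32] -> [32, 64, 2, 16, 32]
col 3: [0, 0, 2, 32, 64] -> [2, 32, 64, 0, 0]
col 4: [8, 64, 32, 64, 64] -> [8, 64, 32, 128, 0]

Answer: 2, 8, 32, 2, 8, 8, 32, 64, 32, 64, 64, 16, 2, 64, 32, 0, 0, 16, 0, 128, 0, 0, 32, 0, 0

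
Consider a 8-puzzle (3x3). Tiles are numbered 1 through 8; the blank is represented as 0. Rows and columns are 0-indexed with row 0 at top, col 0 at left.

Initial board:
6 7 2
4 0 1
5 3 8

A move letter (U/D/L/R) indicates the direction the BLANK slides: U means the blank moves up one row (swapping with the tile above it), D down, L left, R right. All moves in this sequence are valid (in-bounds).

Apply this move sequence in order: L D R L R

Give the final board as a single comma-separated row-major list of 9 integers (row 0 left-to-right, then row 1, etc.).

Answer: 6, 7, 2, 5, 4, 1, 3, 0, 8

Derivation:
After move 1 (L):
6 7 2
0 4 1
5 3 8

After move 2 (D):
6 7 2
5 4 1
0 3 8

After move 3 (R):
6 7 2
5 4 1
3 0 8

After move 4 (L):
6 7 2
5 4 1
0 3 8

After move 5 (R):
6 7 2
5 4 1
3 0 8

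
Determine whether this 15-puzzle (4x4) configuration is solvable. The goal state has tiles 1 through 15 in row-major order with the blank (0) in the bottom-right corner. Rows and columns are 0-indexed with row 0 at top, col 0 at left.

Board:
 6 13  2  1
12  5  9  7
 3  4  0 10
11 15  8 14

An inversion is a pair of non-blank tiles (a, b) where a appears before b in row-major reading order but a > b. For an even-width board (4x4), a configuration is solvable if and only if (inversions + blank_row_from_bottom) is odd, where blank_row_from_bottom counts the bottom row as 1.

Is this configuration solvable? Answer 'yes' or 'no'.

Inversions: 37
Blank is in row 2 (0-indexed from top), which is row 2 counting from the bottom (bottom = 1).
37 + 2 = 39, which is odd, so the puzzle is solvable.

Answer: yes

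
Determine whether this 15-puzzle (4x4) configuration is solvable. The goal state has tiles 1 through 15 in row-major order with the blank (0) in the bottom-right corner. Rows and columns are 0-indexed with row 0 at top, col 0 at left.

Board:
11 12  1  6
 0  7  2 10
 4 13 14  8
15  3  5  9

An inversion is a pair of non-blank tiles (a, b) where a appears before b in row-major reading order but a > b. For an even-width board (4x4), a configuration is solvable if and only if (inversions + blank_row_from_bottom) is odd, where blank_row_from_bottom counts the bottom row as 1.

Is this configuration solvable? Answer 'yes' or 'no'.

Answer: no

Derivation:
Inversions: 47
Blank is in row 1 (0-indexed from top), which is row 3 counting from the bottom (bottom = 1).
47 + 3 = 50, which is even, so the puzzle is not solvable.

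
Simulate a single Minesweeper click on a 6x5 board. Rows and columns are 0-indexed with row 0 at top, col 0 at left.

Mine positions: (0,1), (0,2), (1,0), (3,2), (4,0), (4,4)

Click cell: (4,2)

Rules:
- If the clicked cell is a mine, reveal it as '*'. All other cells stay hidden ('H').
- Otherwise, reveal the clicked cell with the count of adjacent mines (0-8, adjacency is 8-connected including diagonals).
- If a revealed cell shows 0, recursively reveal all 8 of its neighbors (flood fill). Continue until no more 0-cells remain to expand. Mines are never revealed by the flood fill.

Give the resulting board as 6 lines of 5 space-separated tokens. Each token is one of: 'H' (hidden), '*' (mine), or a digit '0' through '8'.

H H H H H
H H H H H
H H H H H
H H H H H
H H 1 H H
H H H H H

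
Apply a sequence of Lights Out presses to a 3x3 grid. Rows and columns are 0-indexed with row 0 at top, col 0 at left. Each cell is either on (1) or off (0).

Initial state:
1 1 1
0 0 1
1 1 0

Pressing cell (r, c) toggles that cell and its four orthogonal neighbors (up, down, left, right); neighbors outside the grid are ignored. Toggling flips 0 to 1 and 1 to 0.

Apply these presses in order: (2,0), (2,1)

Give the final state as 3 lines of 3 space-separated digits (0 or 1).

After press 1 at (2,0):
1 1 1
1 0 1
0 0 0

After press 2 at (2,1):
1 1 1
1 1 1
1 1 1

Answer: 1 1 1
1 1 1
1 1 1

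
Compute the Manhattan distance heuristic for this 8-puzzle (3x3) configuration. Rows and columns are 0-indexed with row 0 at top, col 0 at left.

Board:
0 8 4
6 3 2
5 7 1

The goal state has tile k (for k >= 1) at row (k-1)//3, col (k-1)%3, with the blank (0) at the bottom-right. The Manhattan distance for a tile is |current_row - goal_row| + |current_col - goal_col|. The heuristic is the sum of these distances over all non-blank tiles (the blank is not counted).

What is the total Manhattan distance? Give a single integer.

Answer: 18

Derivation:
Tile 8: (0,1)->(2,1) = 2
Tile 4: (0,2)->(1,0) = 3
Tile 6: (1,0)->(1,2) = 2
Tile 3: (1,1)->(0,2) = 2
Tile 2: (1,2)->(0,1) = 2
Tile 5: (2,0)->(1,1) = 2
Tile 7: (2,1)->(2,0) = 1
Tile 1: (2,2)->(0,0) = 4
Sum: 2 + 3 + 2 + 2 + 2 + 2 + 1 + 4 = 18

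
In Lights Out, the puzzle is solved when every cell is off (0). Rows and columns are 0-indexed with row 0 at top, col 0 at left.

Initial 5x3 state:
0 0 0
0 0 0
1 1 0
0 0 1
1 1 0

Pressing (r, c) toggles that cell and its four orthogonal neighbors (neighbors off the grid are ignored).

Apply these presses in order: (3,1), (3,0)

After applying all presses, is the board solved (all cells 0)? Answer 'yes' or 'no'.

After press 1 at (3,1):
0 0 0
0 0 0
1 0 0
1 1 0
1 0 0

After press 2 at (3,0):
0 0 0
0 0 0
0 0 0
0 0 0
0 0 0

Lights still on: 0

Answer: yes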